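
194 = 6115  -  5921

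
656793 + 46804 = 703597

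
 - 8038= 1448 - 9486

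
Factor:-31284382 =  - 2^1* 461^1*33931^1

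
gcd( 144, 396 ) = 36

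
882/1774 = 441/887 = 0.50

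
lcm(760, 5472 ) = 27360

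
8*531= 4248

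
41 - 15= 26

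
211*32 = 6752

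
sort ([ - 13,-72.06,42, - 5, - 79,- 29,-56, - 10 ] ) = [ - 79, - 72.06, - 56, - 29, - 13, - 10, - 5,42] 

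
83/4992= 83/4992 = 0.02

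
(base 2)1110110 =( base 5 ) 433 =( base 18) 6A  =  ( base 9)141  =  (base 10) 118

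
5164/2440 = 2 + 71/610 =2.12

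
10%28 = 10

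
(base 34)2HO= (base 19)817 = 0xb62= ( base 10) 2914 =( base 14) 10C2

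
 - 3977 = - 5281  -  -1304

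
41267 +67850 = 109117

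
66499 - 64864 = 1635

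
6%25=6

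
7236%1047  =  954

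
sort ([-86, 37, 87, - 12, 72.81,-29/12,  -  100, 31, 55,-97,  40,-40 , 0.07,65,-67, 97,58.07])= [ - 100,  -  97,-86,-67, - 40, -12, - 29/12,0.07,31,37, 40, 55,58.07,65,72.81, 87, 97]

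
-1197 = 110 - 1307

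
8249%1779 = 1133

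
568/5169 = 568/5169 = 0.11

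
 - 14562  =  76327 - 90889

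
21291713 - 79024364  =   - 57732651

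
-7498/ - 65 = 7498/65 = 115.35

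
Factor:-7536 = - 2^4 * 3^1*157^1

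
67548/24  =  5629/2 = 2814.50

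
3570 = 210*17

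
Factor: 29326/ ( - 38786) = - 31^1*41^( - 1 ) = - 31/41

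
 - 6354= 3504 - 9858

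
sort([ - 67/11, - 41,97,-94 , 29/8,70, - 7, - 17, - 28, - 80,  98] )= [ - 94, - 80, - 41, - 28, - 17, - 7 , - 67/11,  29/8,70, 97, 98]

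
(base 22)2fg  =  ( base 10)1314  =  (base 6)10030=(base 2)10100100010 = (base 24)26i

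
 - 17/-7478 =17/7478 = 0.00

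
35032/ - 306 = - 17516/153 = - 114.48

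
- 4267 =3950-8217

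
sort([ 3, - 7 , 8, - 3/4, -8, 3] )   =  [ - 8, - 7, -3/4,  3 , 3 , 8] 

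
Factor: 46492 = 2^2*59^1 * 197^1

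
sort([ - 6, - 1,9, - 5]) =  [ - 6, - 5, - 1,9]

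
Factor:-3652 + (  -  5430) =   -  2^1 * 19^1*239^1  =  - 9082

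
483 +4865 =5348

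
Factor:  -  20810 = -2^1*5^1*2081^1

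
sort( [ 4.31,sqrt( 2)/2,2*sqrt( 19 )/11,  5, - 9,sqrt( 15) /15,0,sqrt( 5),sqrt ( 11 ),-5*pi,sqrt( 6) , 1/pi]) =[ - 5*pi,- 9,0,sqrt( 15)/15,1/pi, sqrt (2 ) /2,2*sqrt (19)/11, sqrt(5),sqrt (6), sqrt(11 ),4.31, 5]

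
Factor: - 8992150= -2^1 * 5^2*17^1*71^1*149^1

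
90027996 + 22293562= 112321558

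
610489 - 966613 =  - 356124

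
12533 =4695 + 7838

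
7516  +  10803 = 18319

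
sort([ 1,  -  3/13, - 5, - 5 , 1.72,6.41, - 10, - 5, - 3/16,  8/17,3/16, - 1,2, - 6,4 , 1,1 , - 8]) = [ - 10, - 8, - 6, - 5, - 5, - 5, - 1, - 3/13, - 3/16,3/16,8/17,1,  1,1, 1.72,2,4, 6.41]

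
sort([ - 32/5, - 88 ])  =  [-88 ,- 32/5 ]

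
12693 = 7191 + 5502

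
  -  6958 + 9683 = 2725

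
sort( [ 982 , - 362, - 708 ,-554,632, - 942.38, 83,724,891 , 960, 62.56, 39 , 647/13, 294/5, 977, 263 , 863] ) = [  -  942.38, - 708, - 554 ,-362,39,647/13,294/5,62.56, 83, 263 , 632,724 , 863,891,960,977,982]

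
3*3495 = 10485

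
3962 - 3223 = 739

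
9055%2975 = 130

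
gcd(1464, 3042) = 6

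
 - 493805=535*( - 923) 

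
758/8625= 758/8625 = 0.09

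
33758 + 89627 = 123385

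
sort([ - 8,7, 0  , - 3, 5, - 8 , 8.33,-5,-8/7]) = [ - 8, - 8, - 5 , - 3, - 8/7, 0, 5 , 7, 8.33 ]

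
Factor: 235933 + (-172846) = 63087 = 3^1* 17^1*1237^1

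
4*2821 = 11284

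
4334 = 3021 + 1313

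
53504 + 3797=57301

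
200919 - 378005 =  - 177086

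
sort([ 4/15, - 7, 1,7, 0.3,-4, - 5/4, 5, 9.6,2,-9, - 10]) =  [  -  10, - 9, - 7, - 4,- 5/4,4/15,0.3,1,2,5,7,9.6]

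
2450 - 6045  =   - 3595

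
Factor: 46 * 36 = 2^3*3^2*23^1=1656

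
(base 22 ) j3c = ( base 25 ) eko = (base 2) 10010000111010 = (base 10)9274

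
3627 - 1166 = 2461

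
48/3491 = 48/3491 =0.01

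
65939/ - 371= - 65939/371 = -177.73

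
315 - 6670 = - 6355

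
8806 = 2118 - -6688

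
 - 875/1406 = -875/1406 = -  0.62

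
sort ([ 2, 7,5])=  [ 2, 5,7]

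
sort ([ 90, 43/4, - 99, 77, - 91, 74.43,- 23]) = [ - 99, - 91,-23,  43/4,74.43,  77,90]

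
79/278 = 79/278 = 0.28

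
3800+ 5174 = 8974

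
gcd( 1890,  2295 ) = 135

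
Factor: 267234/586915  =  2^1*3^1*5^( - 1)*7^( - 1 )*11^1 * 41^( - 1 )*409^( - 1)*4049^1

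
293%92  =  17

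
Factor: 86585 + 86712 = 173297 = 173297^1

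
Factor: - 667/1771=-29/77=-  7^(  -  1 )*11^( - 1)*29^1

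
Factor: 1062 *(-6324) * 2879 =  - 2^3*3^3*17^1*31^1 * 59^1*2879^1 = -19335617352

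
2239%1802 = 437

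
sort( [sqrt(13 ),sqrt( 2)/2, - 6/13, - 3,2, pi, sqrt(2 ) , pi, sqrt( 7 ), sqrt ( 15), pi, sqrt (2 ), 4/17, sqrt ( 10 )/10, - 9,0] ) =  [  -  9 , - 3, - 6/13, 0 , 4/17,sqrt(10 )/10, sqrt(2)/2,sqrt( 2 ),sqrt( 2), 2, sqrt(7),pi, pi, pi, sqrt( 13),sqrt( 15) ]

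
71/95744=71/95744  =  0.00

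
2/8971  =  2/8971 = 0.00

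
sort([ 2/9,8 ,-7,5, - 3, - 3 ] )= [ - 7, - 3, - 3 , 2/9,  5,8 ]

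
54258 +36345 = 90603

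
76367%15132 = 707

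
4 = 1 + 3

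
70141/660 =106 + 181/660 = 106.27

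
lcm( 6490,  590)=6490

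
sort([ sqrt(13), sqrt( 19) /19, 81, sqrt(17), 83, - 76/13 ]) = [ - 76/13, sqrt( 19 )/19, sqrt( 13 ) , sqrt ( 17 ) , 81, 83]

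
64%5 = 4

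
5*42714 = 213570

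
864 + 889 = 1753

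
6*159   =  954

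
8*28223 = 225784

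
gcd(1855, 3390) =5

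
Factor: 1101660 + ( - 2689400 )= - 1587740  =  - 2^2 * 5^1*7^1*11^1 * 1031^1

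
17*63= 1071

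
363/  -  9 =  - 121/3 = - 40.33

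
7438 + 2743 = 10181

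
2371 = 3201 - 830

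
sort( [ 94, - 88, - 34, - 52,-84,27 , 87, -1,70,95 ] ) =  [ - 88, - 84  , - 52 , - 34, - 1,27,70 , 87,94,95] 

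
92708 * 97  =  8992676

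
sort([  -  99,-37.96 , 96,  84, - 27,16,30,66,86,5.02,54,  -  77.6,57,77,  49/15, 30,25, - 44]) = [ - 99, - 77.6,-44, - 37.96, - 27,  49/15,5.02,16,25,30, 30, 54,57, 66, 77, 84,86, 96]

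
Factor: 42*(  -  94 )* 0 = 0^1 = 0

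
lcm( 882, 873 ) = 85554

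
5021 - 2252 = 2769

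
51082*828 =42295896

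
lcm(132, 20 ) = 660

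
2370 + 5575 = 7945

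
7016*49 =343784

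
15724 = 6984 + 8740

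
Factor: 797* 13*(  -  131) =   -  1357291= - 13^1*131^1*797^1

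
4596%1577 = 1442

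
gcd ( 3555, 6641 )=1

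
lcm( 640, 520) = 8320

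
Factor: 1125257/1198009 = 7^1*701^( - 1 )*1709^( -1)*160751^1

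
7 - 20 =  -13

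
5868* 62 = 363816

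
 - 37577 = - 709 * 53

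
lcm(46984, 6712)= 46984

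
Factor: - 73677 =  - 3^1*41^1*599^1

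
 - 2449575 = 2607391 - 5056966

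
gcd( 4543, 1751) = 1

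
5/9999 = 5/9999 = 0.00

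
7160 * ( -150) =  - 1074000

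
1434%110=4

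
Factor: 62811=3^2 * 7^1* 997^1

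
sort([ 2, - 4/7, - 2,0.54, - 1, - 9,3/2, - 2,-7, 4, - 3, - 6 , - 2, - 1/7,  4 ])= [ - 9, - 7, - 6 , - 3, - 2, - 2, - 2, - 1,-4/7,- 1/7, 0.54 , 3/2,  2, 4,4 ]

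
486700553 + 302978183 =789678736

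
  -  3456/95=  - 3456/95 = -36.38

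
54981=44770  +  10211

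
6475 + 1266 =7741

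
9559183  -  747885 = 8811298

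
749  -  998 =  - 249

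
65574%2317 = 698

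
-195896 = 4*( - 48974)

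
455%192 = 71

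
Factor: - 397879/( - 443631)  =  487/543 = 3^(-1)*181^(-1 )*487^1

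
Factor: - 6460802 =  - 2^1*3230401^1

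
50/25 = 2 = 2.00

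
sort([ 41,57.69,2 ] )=[ 2 , 41,57.69]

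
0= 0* 585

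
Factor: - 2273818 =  - 2^1* 17^1*66877^1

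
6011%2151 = 1709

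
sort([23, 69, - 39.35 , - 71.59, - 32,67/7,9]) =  [ - 71.59, - 39.35, - 32,9,67/7, 23,69 ] 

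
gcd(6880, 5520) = 80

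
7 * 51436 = 360052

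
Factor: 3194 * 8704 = 2^10*17^1*1597^1  =  27800576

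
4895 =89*55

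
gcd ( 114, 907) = 1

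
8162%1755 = 1142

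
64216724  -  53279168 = 10937556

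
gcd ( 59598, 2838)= 2838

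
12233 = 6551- - 5682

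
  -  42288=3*(-14096) 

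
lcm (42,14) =42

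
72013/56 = 72013/56= 1285.95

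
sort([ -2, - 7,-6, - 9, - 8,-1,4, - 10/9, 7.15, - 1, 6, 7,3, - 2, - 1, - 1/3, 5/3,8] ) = [ - 9, - 8, - 7,  -  6, - 2,- 2,-10/9 , - 1,-1, - 1, - 1/3, 5/3,3, 4, 6,7, 7.15 , 8]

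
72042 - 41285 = 30757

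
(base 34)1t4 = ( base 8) 4142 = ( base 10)2146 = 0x862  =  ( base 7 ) 6154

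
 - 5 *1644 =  - 8220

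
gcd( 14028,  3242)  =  2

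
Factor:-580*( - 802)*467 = 2^3*5^1 * 29^1*401^1*467^1= 217229720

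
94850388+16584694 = 111435082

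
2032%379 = 137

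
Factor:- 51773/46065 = -3^( -1 )*5^(-1 )*  23^1*37^( - 1 ) * 83^(- 1)* 2251^1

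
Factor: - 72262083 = -3^1*683^1 *35267^1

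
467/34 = 13 + 25/34 = 13.74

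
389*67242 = 26157138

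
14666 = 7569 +7097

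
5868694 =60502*97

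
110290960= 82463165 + 27827795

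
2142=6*357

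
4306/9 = 4306/9 = 478.44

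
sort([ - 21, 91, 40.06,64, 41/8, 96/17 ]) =[-21, 41/8 , 96/17, 40.06, 64,  91 ]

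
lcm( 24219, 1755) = 121095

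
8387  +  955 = 9342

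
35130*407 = 14297910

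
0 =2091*0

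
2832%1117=598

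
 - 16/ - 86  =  8/43 = 0.19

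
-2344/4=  - 586  =  - 586.00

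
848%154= 78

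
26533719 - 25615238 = 918481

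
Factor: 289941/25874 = 2^( - 1 )*3^1*17^( - 1 )*127^1= 381/34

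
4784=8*598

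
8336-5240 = 3096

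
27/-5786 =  - 27/5786=- 0.00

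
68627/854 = 68627/854 = 80.36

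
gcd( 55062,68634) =18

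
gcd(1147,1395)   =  31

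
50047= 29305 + 20742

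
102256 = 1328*77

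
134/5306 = 67/2653 = 0.03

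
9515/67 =142 + 1/67= 142.01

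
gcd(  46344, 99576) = 24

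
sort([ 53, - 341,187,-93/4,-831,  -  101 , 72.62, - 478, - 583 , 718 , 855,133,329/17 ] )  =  [ - 831, - 583, - 478, - 341, - 101,- 93/4,329/17,53,72.62 , 133, 187, 718, 855] 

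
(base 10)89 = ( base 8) 131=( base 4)1121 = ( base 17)54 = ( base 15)5e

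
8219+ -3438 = 4781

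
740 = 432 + 308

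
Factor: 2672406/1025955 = 296934/113995 = 2^1*3^1*5^ ( - 1)*7^( - 1 )*11^2*409^1 * 3257^( - 1) 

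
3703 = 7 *529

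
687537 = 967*711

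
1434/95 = 15  +  9/95 = 15.09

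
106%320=106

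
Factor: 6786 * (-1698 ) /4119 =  - 3840876/1373=-2^2*3^2*13^1 * 29^1 * 283^1*1373^ ( - 1) 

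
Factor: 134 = 2^1  *67^1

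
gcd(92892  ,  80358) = 6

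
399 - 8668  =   - 8269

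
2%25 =2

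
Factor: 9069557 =7^2*271^1*683^1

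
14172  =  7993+6179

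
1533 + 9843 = 11376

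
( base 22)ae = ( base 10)234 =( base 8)352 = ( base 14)12a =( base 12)176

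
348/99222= 58/16537 = 0.00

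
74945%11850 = 3845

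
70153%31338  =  7477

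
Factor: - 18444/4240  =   - 87/20 =- 2^( - 2 ) * 3^1*5^(- 1 ) * 29^1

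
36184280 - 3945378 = 32238902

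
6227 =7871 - 1644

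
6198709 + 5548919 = 11747628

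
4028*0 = 0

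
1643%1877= 1643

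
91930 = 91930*1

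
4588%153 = 151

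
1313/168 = 7 + 137/168=7.82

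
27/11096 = 27/11096 = 0.00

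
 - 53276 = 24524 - 77800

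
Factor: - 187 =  - 11^1*17^1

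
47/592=47/592 = 0.08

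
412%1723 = 412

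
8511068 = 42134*202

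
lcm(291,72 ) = 6984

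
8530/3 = 2843 + 1/3  =  2843.33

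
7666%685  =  131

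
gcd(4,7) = 1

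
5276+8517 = 13793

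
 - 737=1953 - 2690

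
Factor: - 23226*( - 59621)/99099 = 65940826/4719 = 2^1 * 3^( - 1)*7^1*11^(  -  2) * 13^( -1)*79^1*59621^1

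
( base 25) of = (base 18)1G3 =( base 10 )615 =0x267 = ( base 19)1D7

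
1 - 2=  - 1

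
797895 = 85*9387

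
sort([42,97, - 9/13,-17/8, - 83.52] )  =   [ - 83.52,-17/8, - 9/13 , 42,97 ] 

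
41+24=65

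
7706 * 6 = 46236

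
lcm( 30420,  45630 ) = 91260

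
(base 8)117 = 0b1001111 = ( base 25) 34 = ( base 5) 304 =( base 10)79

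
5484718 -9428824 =-3944106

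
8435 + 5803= 14238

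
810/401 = 810/401 =2.02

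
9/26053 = 9/26053  =  0.00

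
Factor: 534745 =5^1 * 106949^1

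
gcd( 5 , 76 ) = 1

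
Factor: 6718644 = 2^2*3^2 * 186629^1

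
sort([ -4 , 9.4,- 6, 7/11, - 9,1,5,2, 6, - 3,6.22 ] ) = [-9, - 6, -4, - 3,7/11,  1 , 2,5, 6, 6.22, 9.4] 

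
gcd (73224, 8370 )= 54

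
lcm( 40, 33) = 1320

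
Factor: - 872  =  -2^3 *109^1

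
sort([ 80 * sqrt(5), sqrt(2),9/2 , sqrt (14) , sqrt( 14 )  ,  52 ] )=[sqrt ( 2), sqrt( 14 ) , sqrt(14) , 9/2,52, 80*sqrt( 5)]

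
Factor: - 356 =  - 2^2*89^1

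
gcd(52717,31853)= 1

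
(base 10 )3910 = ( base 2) 111101000110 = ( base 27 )59m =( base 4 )331012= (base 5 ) 111120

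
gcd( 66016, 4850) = 2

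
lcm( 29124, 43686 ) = 87372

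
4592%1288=728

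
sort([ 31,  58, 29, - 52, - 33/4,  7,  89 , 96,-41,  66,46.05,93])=[ - 52, - 41, - 33/4,7,29, 31,46.05, 58,66, 89,  93, 96 ]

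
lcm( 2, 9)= 18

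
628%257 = 114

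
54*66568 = 3594672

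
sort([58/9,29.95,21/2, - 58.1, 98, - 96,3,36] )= [ - 96 , - 58.1, 3 , 58/9,21/2,29.95,36,98 ] 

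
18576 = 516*36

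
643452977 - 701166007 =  - 57713030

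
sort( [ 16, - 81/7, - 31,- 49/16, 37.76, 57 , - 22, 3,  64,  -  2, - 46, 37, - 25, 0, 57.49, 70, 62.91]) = [-46, - 31, - 25, - 22, - 81/7, - 49/16, - 2, 0,3, 16, 37,  37.76, 57,57.49, 62.91, 64,70] 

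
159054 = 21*7574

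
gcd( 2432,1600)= 64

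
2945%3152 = 2945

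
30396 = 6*5066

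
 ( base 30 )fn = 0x1d9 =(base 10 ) 473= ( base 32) EP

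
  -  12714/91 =-140 + 2/7 = - 139.71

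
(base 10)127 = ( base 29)4B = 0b1111111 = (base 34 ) 3P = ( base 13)9A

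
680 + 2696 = 3376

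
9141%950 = 591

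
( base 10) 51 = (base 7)102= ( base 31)1k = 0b110011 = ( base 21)29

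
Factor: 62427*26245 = 3^1*5^1*29^1*181^1 * 20809^1 = 1638396615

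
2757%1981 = 776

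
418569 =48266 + 370303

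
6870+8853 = 15723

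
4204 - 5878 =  - 1674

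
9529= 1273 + 8256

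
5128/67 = 5128/67 = 76.54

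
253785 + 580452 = 834237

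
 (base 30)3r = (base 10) 117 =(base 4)1311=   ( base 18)69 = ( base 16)75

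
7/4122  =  7/4122 = 0.00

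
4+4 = 8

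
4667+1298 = 5965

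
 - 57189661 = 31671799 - 88861460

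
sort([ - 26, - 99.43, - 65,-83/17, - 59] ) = [ - 99.43, - 65, - 59, -26,-83/17]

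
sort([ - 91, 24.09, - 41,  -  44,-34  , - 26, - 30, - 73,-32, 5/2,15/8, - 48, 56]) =[ - 91, - 73,-48 , - 44, - 41,-34, -32, - 30, - 26 , 15/8,  5/2, 24.09, 56 ] 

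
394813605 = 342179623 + 52633982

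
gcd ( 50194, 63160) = 2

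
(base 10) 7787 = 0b1111001101011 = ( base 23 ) EGD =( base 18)160b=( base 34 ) 6p1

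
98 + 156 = 254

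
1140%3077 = 1140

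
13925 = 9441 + 4484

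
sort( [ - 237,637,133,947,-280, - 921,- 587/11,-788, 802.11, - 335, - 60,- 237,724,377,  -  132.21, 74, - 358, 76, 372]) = [ - 921, - 788,  -  358, - 335 ,- 280 ,  -  237,-237 , - 132.21, - 60 , - 587/11, 74,  76 , 133,372,377, 637, 724, 802.11 , 947 ]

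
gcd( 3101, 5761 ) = 7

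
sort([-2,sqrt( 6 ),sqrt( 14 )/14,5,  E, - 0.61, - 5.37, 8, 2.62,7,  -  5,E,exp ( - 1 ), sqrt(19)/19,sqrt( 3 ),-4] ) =[ - 5.37, - 5 , - 4, - 2, - 0.61,sqrt( 19)/19, sqrt (14 ) /14, exp( - 1 ),sqrt( 3),sqrt(6),  2.62,E,E,5, 7 , 8]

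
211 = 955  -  744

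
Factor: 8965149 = 3^1*199^1*15017^1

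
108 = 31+77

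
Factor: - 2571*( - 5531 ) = 3^1* 857^1*5531^1=14220201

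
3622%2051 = 1571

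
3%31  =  3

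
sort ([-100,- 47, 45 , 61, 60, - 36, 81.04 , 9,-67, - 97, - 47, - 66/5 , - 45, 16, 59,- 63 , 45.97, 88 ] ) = [ - 100, -97, - 67,  -  63, - 47,  -  47, - 45,- 36, - 66/5, 9, 16,  45, 45.97, 59,60, 61, 81.04,88 ]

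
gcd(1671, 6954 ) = 3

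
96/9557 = 96/9557 = 0.01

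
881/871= 881/871 = 1.01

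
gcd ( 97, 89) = 1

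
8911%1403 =493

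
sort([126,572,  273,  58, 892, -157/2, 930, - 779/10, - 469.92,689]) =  [ - 469.92, - 157/2, - 779/10,58,126,273, 572,689,892,930] 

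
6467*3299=21334633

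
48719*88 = 4287272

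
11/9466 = 11/9466 = 0.00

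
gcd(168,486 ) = 6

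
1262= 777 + 485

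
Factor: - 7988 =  - 2^2*1997^1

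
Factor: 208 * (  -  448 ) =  - 93184 = - 2^10*7^1*13^1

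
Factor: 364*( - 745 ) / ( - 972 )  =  3^(-5)*5^1*7^1*13^1*149^1=67795/243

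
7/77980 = 1/11140 = 0.00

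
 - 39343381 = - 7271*5411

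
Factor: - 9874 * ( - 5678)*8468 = 474754795696 =2^4 *17^1*29^1*73^1*167^1*4937^1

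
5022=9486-4464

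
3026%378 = 2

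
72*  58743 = 4229496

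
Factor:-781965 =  - 3^2*5^1*17377^1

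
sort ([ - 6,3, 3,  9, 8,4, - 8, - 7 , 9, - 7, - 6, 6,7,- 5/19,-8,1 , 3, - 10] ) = [ - 10, - 8, - 8, - 7,- 7,-6, - 6, - 5/19,1,3, 3, 3, 4,  6,7, 8,  9,9] 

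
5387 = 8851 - 3464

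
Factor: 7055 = 5^1*17^1*83^1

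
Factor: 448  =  2^6*7^1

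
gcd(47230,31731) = 1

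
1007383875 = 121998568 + 885385307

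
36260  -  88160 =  - 51900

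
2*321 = 642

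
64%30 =4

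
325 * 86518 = 28118350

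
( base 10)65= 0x41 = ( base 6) 145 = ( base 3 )2102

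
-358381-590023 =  - 948404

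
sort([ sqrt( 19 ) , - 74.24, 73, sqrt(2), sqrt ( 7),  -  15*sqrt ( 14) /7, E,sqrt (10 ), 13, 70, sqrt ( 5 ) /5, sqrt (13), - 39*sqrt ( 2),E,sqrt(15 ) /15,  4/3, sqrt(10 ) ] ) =[ - 74.24, - 39*sqrt( 2 ), - 15*sqrt( 14)/7, sqrt( 15)/15, sqrt( 5 )/5,4/3, sqrt( 2 ), sqrt(7 ), E,E,sqrt ( 10 ),sqrt( 10), sqrt ( 13)  ,  sqrt ( 19 ),13, 70, 73 ] 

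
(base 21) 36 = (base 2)1000101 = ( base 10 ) 69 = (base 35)1Y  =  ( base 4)1011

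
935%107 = 79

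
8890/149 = 8890/149= 59.66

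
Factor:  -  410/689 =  - 2^1*5^1*13^( - 1 )*41^1* 53^( - 1 )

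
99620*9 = 896580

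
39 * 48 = 1872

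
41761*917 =38294837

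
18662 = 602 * 31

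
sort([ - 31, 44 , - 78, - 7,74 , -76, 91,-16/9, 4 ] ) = [ - 78, - 76, - 31, - 7, - 16/9,4 , 44,74  ,  91 ] 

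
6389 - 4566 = 1823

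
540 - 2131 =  - 1591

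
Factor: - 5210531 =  - 5210531^1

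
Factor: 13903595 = 5^1*2780719^1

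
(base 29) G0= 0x1d0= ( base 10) 464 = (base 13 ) 299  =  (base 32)EG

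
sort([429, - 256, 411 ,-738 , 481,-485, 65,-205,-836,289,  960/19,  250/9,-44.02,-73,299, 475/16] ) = [ - 836, - 738,-485, - 256,-205, - 73,-44.02,250/9,475/16  ,  960/19,65, 289,299,411,429,481 ] 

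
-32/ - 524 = 8/131 = 0.06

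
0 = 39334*0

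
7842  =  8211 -369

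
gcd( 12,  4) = 4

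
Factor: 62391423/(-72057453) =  - 20797141/24019151 = - 13^( - 1 )  *1847627^( - 1 )*20797141^1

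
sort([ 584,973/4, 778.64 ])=[ 973/4, 584,778.64 ] 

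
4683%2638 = 2045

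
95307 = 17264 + 78043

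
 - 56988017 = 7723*( - 7379)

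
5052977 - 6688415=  - 1635438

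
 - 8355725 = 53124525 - 61480250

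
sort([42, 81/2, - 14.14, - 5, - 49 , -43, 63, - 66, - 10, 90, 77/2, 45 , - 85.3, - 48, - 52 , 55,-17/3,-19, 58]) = [ - 85.3,  -  66, - 52 , - 49, -48, - 43, - 19, - 14.14, - 10,-17/3, - 5,  77/2,  81/2, 42,45, 55,58, 63 , 90]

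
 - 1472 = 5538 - 7010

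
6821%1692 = 53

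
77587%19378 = 75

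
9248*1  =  9248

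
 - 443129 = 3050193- 3493322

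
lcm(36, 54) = 108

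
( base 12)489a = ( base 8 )17766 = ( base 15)2657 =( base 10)8182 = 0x1FF6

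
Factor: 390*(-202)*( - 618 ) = 2^3*3^2*5^1*13^1*101^1*103^1 = 48686040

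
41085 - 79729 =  - 38644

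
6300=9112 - 2812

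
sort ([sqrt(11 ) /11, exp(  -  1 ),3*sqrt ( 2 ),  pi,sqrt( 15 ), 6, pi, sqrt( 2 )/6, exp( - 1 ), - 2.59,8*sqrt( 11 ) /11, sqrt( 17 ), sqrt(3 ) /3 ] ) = [ - 2.59,sqrt( 2 )/6, sqrt( 11)/11, exp(-1),exp( - 1), sqrt( 3) /3, 8 * sqrt( 11 ) /11 , pi, pi, sqrt(15 ), sqrt ( 17), 3 *sqrt(2)  ,  6]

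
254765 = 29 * 8785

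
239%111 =17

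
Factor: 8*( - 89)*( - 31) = 22072 = 2^3*31^1*89^1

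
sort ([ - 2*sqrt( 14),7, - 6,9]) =[ - 2*sqrt( 14), - 6,7, 9] 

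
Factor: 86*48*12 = 49536 = 2^7*3^2*43^1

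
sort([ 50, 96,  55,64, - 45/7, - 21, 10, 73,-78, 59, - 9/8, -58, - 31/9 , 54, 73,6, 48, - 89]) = [ - 89, - 78, - 58, -21,-45/7,-31/9, - 9/8,6, 10,48,  50,54 , 55,59,64, 73,73, 96 ] 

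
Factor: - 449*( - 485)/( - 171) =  - 217765/171  =  - 3^( - 2 )*5^1*19^( - 1)*97^1*449^1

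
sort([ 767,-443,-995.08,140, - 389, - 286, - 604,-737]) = [ - 995.08, - 737,  -  604, - 443,-389,-286, 140, 767] 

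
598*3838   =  2295124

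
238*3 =714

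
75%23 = 6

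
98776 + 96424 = 195200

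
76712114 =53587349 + 23124765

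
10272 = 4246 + 6026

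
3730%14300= 3730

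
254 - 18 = 236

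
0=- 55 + 55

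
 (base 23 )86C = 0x111E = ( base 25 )707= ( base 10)4382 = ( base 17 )f2d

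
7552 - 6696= 856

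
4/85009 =4/85009 = 0.00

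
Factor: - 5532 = -2^2*3^1*461^1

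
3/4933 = 3/4933 =0.00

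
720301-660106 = 60195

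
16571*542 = 8981482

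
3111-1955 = 1156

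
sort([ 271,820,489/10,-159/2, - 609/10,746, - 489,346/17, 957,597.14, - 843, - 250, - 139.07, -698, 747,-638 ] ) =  [ - 843, - 698,-638,- 489, - 250, - 139.07, - 159/2,  -  609/10,346/17,489/10,271,597.14, 746, 747,820, 957 ] 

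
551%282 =269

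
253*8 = 2024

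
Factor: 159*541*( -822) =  - 2^1 * 3^2*53^1 * 137^1*541^1 = - 70707618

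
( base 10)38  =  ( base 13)2C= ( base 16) 26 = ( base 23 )1f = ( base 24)1e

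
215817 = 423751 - 207934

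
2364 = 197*12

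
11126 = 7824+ 3302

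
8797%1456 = 61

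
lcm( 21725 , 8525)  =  673475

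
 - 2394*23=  - 55062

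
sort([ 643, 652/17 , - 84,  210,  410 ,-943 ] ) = [-943,-84, 652/17,  210, 410,643 ] 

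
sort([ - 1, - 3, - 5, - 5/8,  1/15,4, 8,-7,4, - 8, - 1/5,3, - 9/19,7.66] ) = [-8, - 7, - 5, -3, - 1, - 5/8, - 9/19, - 1/5,  1/15, 3,4,4,7.66,8] 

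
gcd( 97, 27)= 1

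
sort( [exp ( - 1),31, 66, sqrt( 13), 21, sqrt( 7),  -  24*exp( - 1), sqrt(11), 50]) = [ - 24 * exp( - 1 ),exp( - 1),  sqrt (7), sqrt(11 ), sqrt( 13), 21, 31, 50,66 ] 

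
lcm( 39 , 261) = 3393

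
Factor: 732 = 2^2*3^1*61^1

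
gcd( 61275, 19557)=3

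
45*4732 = 212940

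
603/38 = 15 + 33/38 = 15.87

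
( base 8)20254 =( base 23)FIF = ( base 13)3a65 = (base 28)AIK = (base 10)8364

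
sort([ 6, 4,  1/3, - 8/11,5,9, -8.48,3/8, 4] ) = [-8.48, - 8/11, 1/3, 3/8,4,4, 5, 6, 9]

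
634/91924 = 317/45962 = 0.01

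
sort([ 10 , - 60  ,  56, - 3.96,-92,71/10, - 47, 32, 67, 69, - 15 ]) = [ - 92,-60, - 47,  -  15,-3.96,71/10, 10,  32, 56, 67,69]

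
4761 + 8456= 13217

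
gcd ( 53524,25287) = 1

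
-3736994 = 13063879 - 16800873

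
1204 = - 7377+8581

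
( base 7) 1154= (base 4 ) 12233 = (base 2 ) 110101111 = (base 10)431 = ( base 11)362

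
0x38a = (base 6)4110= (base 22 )1J4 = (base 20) 256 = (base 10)906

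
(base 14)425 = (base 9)1107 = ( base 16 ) 331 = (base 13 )4ab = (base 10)817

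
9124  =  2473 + 6651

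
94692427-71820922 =22871505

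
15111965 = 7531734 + 7580231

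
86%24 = 14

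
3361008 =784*4287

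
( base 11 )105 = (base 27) 4i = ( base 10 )126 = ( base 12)a6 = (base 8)176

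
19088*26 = 496288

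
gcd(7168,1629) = 1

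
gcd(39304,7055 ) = 17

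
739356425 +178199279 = 917555704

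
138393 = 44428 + 93965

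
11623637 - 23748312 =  - 12124675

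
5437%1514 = 895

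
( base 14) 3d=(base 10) 55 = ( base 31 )1O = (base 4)313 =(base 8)67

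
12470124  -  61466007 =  - 48995883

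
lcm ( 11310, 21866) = 327990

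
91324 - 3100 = 88224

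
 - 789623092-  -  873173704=83550612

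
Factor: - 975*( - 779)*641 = 486855525= 3^1 * 5^2*13^1*19^1*41^1* 641^1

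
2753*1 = 2753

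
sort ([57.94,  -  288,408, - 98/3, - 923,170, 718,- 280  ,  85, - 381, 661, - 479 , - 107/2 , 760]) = [  -  923, - 479, - 381,- 288, - 280, - 107/2, - 98/3, 57.94,85,170,408,661,718, 760]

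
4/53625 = 4/53625=0.00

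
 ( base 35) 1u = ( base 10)65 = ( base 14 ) 49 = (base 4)1001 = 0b1000001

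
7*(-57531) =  - 402717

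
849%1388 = 849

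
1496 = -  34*( - 44)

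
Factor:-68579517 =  - 3^1 * 22859839^1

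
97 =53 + 44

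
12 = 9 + 3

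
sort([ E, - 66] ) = [ - 66,E]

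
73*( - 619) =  - 45187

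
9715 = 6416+3299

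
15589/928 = 15589/928= 16.80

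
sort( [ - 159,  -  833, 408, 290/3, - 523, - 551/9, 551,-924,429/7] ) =[ - 924,-833, - 523,- 159, - 551/9, 429/7,290/3,408, 551]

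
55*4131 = 227205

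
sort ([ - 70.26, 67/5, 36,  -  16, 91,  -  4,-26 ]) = [ - 70.26, - 26, - 16, - 4,67/5,36,  91]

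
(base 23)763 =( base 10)3844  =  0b111100000100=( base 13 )1999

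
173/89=1  +  84/89 = 1.94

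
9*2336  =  21024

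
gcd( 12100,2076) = 4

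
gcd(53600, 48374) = 134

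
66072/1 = 66072 = 66072.00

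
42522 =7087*6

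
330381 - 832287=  - 501906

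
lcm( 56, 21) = 168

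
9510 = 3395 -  - 6115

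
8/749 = 8/749 = 0.01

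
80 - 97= - 17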